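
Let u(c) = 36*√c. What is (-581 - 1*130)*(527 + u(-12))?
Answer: -374697 - 51192*I*√3 ≈ -3.747e+5 - 88667.0*I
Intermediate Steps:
(-581 - 1*130)*(527 + u(-12)) = (-581 - 1*130)*(527 + 36*√(-12)) = (-581 - 130)*(527 + 36*(2*I*√3)) = -711*(527 + 72*I*√3) = -374697 - 51192*I*√3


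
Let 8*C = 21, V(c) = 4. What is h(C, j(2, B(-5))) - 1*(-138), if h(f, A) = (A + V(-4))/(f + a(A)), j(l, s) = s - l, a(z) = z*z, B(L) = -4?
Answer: 42626/309 ≈ 137.95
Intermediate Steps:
C = 21/8 (C = (⅛)*21 = 21/8 ≈ 2.6250)
a(z) = z²
h(f, A) = (4 + A)/(f + A²) (h(f, A) = (A + 4)/(f + A²) = (4 + A)/(f + A²))
h(C, j(2, B(-5))) - 1*(-138) = (4 + (-4 - 1*2))/(21/8 + (-4 - 1*2)²) - 1*(-138) = (4 + (-4 - 2))/(21/8 + (-4 - 2)²) + 138 = (4 - 6)/(21/8 + (-6)²) + 138 = -2/(21/8 + 36) + 138 = -2/(309/8) + 138 = (8/309)*(-2) + 138 = -16/309 + 138 = 42626/309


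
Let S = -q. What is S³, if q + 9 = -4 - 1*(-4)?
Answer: 729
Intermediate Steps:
q = -9 (q = -9 + (-4 - 1*(-4)) = -9 + (-4 + 4) = -9 + 0 = -9)
S = 9 (S = -1*(-9) = 9)
S³ = 9³ = 729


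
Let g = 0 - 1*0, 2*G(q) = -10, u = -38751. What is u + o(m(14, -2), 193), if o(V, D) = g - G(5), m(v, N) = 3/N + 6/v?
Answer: -38746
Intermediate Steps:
G(q) = -5 (G(q) = (½)*(-10) = -5)
g = 0 (g = 0 + 0 = 0)
o(V, D) = 5 (o(V, D) = 0 - 1*(-5) = 0 + 5 = 5)
u + o(m(14, -2), 193) = -38751 + 5 = -38746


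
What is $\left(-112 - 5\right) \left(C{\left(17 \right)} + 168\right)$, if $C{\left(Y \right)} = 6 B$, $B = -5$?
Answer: $-16146$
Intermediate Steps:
$C{\left(Y \right)} = -30$ ($C{\left(Y \right)} = 6 \left(-5\right) = -30$)
$\left(-112 - 5\right) \left(C{\left(17 \right)} + 168\right) = \left(-112 - 5\right) \left(-30 + 168\right) = \left(-117\right) 138 = -16146$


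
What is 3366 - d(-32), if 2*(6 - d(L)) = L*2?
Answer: 3328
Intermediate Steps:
d(L) = 6 - L (d(L) = 6 - L*2/2 = 6 - L)
3366 - d(-32) = 3366 - (6 - 1*(-32)) = 3366 - (6 + 32) = 3366 - 1*38 = 3366 - 38 = 3328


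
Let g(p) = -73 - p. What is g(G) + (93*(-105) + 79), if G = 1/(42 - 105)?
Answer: -614816/63 ≈ -9759.0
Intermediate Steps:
G = -1/63 (G = 1/(-63) = -1/63 ≈ -0.015873)
g(G) + (93*(-105) + 79) = (-73 - 1*(-1/63)) + (93*(-105) + 79) = (-73 + 1/63) + (-9765 + 79) = -4598/63 - 9686 = -614816/63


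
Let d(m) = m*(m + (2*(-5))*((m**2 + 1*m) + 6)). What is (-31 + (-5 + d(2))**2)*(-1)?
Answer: -58050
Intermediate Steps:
d(m) = m*(-60 - 10*m**2 - 9*m) (d(m) = m*(m - 10*((m**2 + m) + 6)) = m*(m - 10*((m + m**2) + 6)) = m*(m - 10*(6 + m + m**2)) = m*(m + (-60 - 10*m - 10*m**2)) = m*(-60 - 10*m**2 - 9*m))
(-31 + (-5 + d(2))**2)*(-1) = (-31 + (-5 - 1*2*(60 + 9*2 + 10*2**2))**2)*(-1) = (-31 + (-5 - 1*2*(60 + 18 + 10*4))**2)*(-1) = (-31 + (-5 - 1*2*(60 + 18 + 40))**2)*(-1) = (-31 + (-5 - 1*2*118)**2)*(-1) = (-31 + (-5 - 236)**2)*(-1) = (-31 + (-241)**2)*(-1) = (-31 + 58081)*(-1) = 58050*(-1) = -58050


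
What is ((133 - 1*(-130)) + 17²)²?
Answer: 304704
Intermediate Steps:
((133 - 1*(-130)) + 17²)² = ((133 + 130) + 289)² = (263 + 289)² = 552² = 304704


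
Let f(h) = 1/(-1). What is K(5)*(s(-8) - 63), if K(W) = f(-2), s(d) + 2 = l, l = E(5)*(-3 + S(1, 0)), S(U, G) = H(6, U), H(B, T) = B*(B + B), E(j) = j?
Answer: -280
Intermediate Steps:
H(B, T) = 2*B**2 (H(B, T) = B*(2*B) = 2*B**2)
S(U, G) = 72 (S(U, G) = 2*6**2 = 2*36 = 72)
f(h) = -1 (f(h) = 1*(-1) = -1)
l = 345 (l = 5*(-3 + 72) = 5*69 = 345)
s(d) = 343 (s(d) = -2 + 345 = 343)
K(W) = -1
K(5)*(s(-8) - 63) = -(343 - 63) = -1*280 = -280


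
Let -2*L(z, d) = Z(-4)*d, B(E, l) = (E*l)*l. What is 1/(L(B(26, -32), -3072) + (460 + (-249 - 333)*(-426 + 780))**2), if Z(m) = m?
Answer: 1/42258196480 ≈ 2.3664e-11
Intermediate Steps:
B(E, l) = E*l**2
L(z, d) = 2*d (L(z, d) = -(-2)*d = 2*d)
1/(L(B(26, -32), -3072) + (460 + (-249 - 333)*(-426 + 780))**2) = 1/(2*(-3072) + (460 + (-249 - 333)*(-426 + 780))**2) = 1/(-6144 + (460 - 582*354)**2) = 1/(-6144 + (460 - 206028)**2) = 1/(-6144 + (-205568)**2) = 1/(-6144 + 42258202624) = 1/42258196480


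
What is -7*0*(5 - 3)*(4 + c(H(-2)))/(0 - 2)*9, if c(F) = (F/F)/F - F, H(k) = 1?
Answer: 0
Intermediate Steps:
c(F) = 1/F - F
-7*0*(5 - 3)*(4 + c(H(-2)))/(0 - 2)*9 = -7*0*(5 - 3)*(4 + (1/1 - 1*1))/(0 - 2)*9 = -7*0*2*(4 + (1 - 1))/(-2)*9 = -0*(4 + 0)*(-½)*9 = -0*4*(-½)*9 = -0*(-2)*9 = -7*0*9 = 0*9 = 0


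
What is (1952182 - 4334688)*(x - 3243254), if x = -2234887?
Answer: 13051703801346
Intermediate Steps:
(1952182 - 4334688)*(x - 3243254) = (1952182 - 4334688)*(-2234887 - 3243254) = -2382506*(-5478141) = 13051703801346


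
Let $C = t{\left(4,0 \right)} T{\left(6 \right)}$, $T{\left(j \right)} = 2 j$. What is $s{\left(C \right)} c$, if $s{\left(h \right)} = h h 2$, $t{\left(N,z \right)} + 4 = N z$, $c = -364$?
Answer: $-1677312$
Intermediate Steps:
$t{\left(N,z \right)} = -4 + N z$
$C = -48$ ($C = \left(-4 + 4 \cdot 0\right) 2 \cdot 6 = \left(-4 + 0\right) 12 = \left(-4\right) 12 = -48$)
$s{\left(h \right)} = 2 h^{2}$ ($s{\left(h \right)} = h^{2} \cdot 2 = 2 h^{2}$)
$s{\left(C \right)} c = 2 \left(-48\right)^{2} \left(-364\right) = 2 \cdot 2304 \left(-364\right) = 4608 \left(-364\right) = -1677312$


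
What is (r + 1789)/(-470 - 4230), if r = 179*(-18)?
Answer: 1433/4700 ≈ 0.30489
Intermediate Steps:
r = -3222
(r + 1789)/(-470 - 4230) = (-3222 + 1789)/(-470 - 4230) = -1433/(-4700) = -1433*(-1/4700) = 1433/4700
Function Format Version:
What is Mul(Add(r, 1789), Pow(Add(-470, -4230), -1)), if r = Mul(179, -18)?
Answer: Rational(1433, 4700) ≈ 0.30489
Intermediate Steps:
r = -3222
Mul(Add(r, 1789), Pow(Add(-470, -4230), -1)) = Mul(Add(-3222, 1789), Pow(Add(-470, -4230), -1)) = Mul(-1433, Pow(-4700, -1)) = Mul(-1433, Rational(-1, 4700)) = Rational(1433, 4700)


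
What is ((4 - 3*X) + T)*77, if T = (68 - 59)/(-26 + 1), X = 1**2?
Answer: 1232/25 ≈ 49.280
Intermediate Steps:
X = 1
T = -9/25 (T = 9/(-25) = 9*(-1/25) = -9/25 ≈ -0.36000)
((4 - 3*X) + T)*77 = ((4 - 3*1) - 9/25)*77 = ((4 - 3) - 9/25)*77 = (1 - 9/25)*77 = (16/25)*77 = 1232/25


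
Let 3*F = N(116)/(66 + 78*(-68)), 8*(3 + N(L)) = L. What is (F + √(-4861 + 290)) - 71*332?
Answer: -740820839/31428 + I*√4571 ≈ -23572.0 + 67.609*I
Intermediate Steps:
N(L) = -3 + L/8
F = -23/31428 (F = ((-3 + (⅛)*116)/(66 + 78*(-68)))/3 = ((-3 + 29/2)/(66 - 5304))/3 = ((23/2)/(-5238))/3 = ((23/2)*(-1/5238))/3 = (⅓)*(-23/10476) = -23/31428 ≈ -0.00073183)
(F + √(-4861 + 290)) - 71*332 = (-23/31428 + √(-4861 + 290)) - 71*332 = (-23/31428 + √(-4571)) - 23572 = (-23/31428 + I*√4571) - 23572 = -740820839/31428 + I*√4571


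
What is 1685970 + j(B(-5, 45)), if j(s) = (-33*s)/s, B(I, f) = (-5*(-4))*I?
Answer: 1685937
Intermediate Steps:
B(I, f) = 20*I
j(s) = -33
1685970 + j(B(-5, 45)) = 1685970 - 33 = 1685937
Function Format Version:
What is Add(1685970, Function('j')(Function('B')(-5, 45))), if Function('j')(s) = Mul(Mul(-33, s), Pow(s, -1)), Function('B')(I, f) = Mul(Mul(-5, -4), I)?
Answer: 1685937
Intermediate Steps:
Function('B')(I, f) = Mul(20, I)
Function('j')(s) = -33
Add(1685970, Function('j')(Function('B')(-5, 45))) = Add(1685970, -33) = 1685937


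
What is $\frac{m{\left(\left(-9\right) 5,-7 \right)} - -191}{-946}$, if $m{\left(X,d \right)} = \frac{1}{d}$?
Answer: $- \frac{668}{3311} \approx -0.20175$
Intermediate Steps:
$\frac{m{\left(\left(-9\right) 5,-7 \right)} - -191}{-946} = \frac{\frac{1}{-7} - -191}{-946} = \left(- \frac{1}{7} + 191\right) \left(- \frac{1}{946}\right) = \frac{1336}{7} \left(- \frac{1}{946}\right) = - \frac{668}{3311}$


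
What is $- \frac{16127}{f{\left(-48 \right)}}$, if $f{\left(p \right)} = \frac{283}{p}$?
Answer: $\frac{774096}{283} \approx 2735.3$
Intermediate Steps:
$- \frac{16127}{f{\left(-48 \right)}} = - \frac{16127}{283 \frac{1}{-48}} = - \frac{16127}{283 \left(- \frac{1}{48}\right)} = - \frac{16127}{- \frac{283}{48}} = \left(-16127\right) \left(- \frac{48}{283}\right) = \frac{774096}{283}$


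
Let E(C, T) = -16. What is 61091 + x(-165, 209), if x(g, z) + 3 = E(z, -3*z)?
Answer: 61072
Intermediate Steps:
x(g, z) = -19 (x(g, z) = -3 - 16 = -19)
61091 + x(-165, 209) = 61091 - 19 = 61072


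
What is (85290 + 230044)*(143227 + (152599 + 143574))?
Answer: 138557759600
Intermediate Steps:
(85290 + 230044)*(143227 + (152599 + 143574)) = 315334*(143227 + 296173) = 315334*439400 = 138557759600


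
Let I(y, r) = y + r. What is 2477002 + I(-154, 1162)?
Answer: 2478010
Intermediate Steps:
I(y, r) = r + y
2477002 + I(-154, 1162) = 2477002 + (1162 - 154) = 2477002 + 1008 = 2478010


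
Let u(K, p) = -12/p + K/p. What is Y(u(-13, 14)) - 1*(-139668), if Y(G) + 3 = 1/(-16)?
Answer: 2234639/16 ≈ 1.3967e+5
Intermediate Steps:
Y(G) = -49/16 (Y(G) = -3 + 1/(-16) = -3 - 1/16 = -49/16)
Y(u(-13, 14)) - 1*(-139668) = -49/16 - 1*(-139668) = -49/16 + 139668 = 2234639/16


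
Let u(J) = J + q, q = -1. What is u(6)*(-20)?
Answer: -100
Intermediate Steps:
u(J) = -1 + J (u(J) = J - 1 = -1 + J)
u(6)*(-20) = (-1 + 6)*(-20) = 5*(-20) = -100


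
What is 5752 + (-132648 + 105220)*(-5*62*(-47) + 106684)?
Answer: -3325748960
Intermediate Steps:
5752 + (-132648 + 105220)*(-5*62*(-47) + 106684) = 5752 - 27428*(-310*(-47) + 106684) = 5752 - 27428*(14570 + 106684) = 5752 - 27428*121254 = 5752 - 3325754712 = -3325748960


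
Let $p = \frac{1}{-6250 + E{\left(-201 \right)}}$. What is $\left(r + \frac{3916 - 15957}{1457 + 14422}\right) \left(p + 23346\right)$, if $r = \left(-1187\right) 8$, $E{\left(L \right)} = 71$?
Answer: $- \frac{21753503247840325}{98116341} \approx -2.2171 \cdot 10^{8}$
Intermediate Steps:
$r = -9496$
$p = - \frac{1}{6179}$ ($p = \frac{1}{-6250 + 71} = \frac{1}{-6179} = - \frac{1}{6179} \approx -0.00016184$)
$\left(r + \frac{3916 - 15957}{1457 + 14422}\right) \left(p + 23346\right) = \left(-9496 + \frac{3916 - 15957}{1457 + 14422}\right) \left(- \frac{1}{6179} + 23346\right) = \left(-9496 - \frac{12041}{15879}\right) \frac{144254933}{6179} = \left(- \frac{150799025}{15879}\right) \frac{144254933}{6179} = - \frac{21753503247840325}{98116341}$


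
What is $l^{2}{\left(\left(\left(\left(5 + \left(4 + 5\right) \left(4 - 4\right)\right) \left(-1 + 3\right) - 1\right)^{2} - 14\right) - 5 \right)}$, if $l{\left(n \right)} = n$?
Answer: $3844$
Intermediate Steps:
$l^{2}{\left(\left(\left(\left(5 + \left(4 + 5\right) \left(4 - 4\right)\right) \left(-1 + 3\right) - 1\right)^{2} - 14\right) - 5 \right)} = \left(\left(\left(\left(5 + \left(4 + 5\right) \left(4 - 4\right)\right) \left(-1 + 3\right) - 1\right)^{2} - 14\right) - 5\right)^{2} = \left(\left(\left(\left(5 + 9 \cdot 0\right) 2 - 1\right)^{2} - 14\right) - 5\right)^{2} = \left(\left(\left(\left(5 + 0\right) 2 - 1\right)^{2} - 14\right) - 5\right)^{2} = \left(\left(\left(5 \cdot 2 - 1\right)^{2} - 14\right) - 5\right)^{2} = \left(\left(\left(10 - 1\right)^{2} - 14\right) - 5\right)^{2} = \left(\left(9^{2} - 14\right) - 5\right)^{2} = \left(\left(81 - 14\right) - 5\right)^{2} = \left(67 - 5\right)^{2} = 62^{2} = 3844$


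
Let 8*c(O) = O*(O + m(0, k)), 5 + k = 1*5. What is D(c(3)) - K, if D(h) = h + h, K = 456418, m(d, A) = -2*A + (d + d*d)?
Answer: -1825663/4 ≈ -4.5642e+5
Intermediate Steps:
k = 0 (k = -5 + 1*5 = -5 + 5 = 0)
m(d, A) = d + d² - 2*A (m(d, A) = -2*A + (d + d²) = d + d² - 2*A)
c(O) = O²/8 (c(O) = (O*(O + (0 + 0² - 2*0)))/8 = (O*(O + (0 + 0 + 0)))/8 = (O*(O + 0))/8 = (O*O)/8 = O²/8)
D(h) = 2*h
D(c(3)) - K = 2*((⅛)*3²) - 1*456418 = 2*((⅛)*9) - 456418 = 2*(9/8) - 456418 = 9/4 - 456418 = -1825663/4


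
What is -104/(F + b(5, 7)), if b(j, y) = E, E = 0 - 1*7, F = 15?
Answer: -13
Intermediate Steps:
E = -7 (E = 0 - 7 = -7)
b(j, y) = -7
-104/(F + b(5, 7)) = -104/(15 - 7) = -104/8 = (⅛)*(-104) = -13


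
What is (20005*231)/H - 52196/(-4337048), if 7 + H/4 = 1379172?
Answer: 508252965895/598150480492 ≈ 0.84971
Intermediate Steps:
H = 5516660 (H = -28 + 4*1379172 = -28 + 5516688 = 5516660)
(20005*231)/H - 52196/(-4337048) = (20005*231)/5516660 - 52196/(-4337048) = 4621155*(1/5516660) - 52196*(-1/4337048) = 924231/1103332 + 13049/1084262 = 508252965895/598150480492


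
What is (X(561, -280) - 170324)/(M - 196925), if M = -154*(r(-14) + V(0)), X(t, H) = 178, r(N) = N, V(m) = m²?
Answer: 170146/194769 ≈ 0.87358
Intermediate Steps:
M = 2156 (M = -154*(-14 + 0²) = -154*(-14 + 0) = -154*(-14) = 2156)
(X(561, -280) - 170324)/(M - 196925) = (178 - 170324)/(2156 - 196925) = -170146/(-194769) = -170146*(-1/194769) = 170146/194769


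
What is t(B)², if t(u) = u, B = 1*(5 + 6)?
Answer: 121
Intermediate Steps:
B = 11 (B = 1*11 = 11)
t(B)² = 11² = 121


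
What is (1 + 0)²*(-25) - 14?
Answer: -39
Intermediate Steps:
(1 + 0)²*(-25) - 14 = 1²*(-25) - 14 = 1*(-25) - 14 = -25 - 14 = -39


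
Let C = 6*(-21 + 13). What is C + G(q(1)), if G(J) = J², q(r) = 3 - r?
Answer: -44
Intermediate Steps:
C = -48 (C = 6*(-8) = -48)
C + G(q(1)) = -48 + (3 - 1*1)² = -48 + (3 - 1)² = -48 + 2² = -48 + 4 = -44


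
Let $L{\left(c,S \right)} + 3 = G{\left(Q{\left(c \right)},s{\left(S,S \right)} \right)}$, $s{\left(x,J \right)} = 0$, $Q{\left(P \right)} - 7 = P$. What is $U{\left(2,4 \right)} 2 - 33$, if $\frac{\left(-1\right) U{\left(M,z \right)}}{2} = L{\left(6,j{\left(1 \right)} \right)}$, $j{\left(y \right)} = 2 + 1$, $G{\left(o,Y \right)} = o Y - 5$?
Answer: $-1$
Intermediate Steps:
$Q{\left(P \right)} = 7 + P$
$G{\left(o,Y \right)} = -5 + Y o$ ($G{\left(o,Y \right)} = Y o - 5 = -5 + Y o$)
$j{\left(y \right)} = 3$
$L{\left(c,S \right)} = -8$ ($L{\left(c,S \right)} = -3 - \left(5 + 0 \left(7 + c\right)\right) = -3 + \left(-5 + 0\right) = -3 - 5 = -8$)
$U{\left(M,z \right)} = 16$ ($U{\left(M,z \right)} = \left(-2\right) \left(-8\right) = 16$)
$U{\left(2,4 \right)} 2 - 33 = 16 \cdot 2 - 33 = 32 - 33 = -1$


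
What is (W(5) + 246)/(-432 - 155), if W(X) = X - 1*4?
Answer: -247/587 ≈ -0.42078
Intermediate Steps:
W(X) = -4 + X (W(X) = X - 4 = -4 + X)
(W(5) + 246)/(-432 - 155) = ((-4 + 5) + 246)/(-432 - 155) = (1 + 246)/(-587) = 247*(-1/587) = -247/587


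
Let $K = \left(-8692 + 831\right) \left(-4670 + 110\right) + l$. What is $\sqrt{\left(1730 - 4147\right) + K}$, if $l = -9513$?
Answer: $\sqrt{35834230} \approx 5986.2$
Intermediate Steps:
$K = 35836647$ ($K = \left(-8692 + 831\right) \left(-4670 + 110\right) - 9513 = \left(-7861\right) \left(-4560\right) - 9513 = 35846160 - 9513 = 35836647$)
$\sqrt{\left(1730 - 4147\right) + K} = \sqrt{\left(1730 - 4147\right) + 35836647} = \sqrt{-2417 + 35836647} = \sqrt{35834230}$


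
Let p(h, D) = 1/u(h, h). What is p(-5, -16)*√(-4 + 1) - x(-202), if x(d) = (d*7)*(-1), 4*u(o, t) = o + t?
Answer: -1414 - 2*I*√3/5 ≈ -1414.0 - 0.69282*I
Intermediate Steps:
u(o, t) = o/4 + t/4 (u(o, t) = (o + t)/4 = o/4 + t/4)
p(h, D) = 2/h (p(h, D) = 1/(h/4 + h/4) = 1/(h/2) = 2/h)
x(d) = -7*d (x(d) = (7*d)*(-1) = -7*d)
p(-5, -16)*√(-4 + 1) - x(-202) = (2/(-5))*√(-4 + 1) - (-7)*(-202) = (2*(-⅕))*√(-3) - 1*1414 = -2*I*√3/5 - 1414 = -1414 - 2*I*√3/5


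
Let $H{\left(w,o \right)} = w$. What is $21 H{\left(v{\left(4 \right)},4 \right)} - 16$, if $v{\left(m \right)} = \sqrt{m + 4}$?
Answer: $-16 + 42 \sqrt{2} \approx 43.397$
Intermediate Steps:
$v{\left(m \right)} = \sqrt{4 + m}$
$21 H{\left(v{\left(4 \right)},4 \right)} - 16 = 21 \sqrt{4 + 4} - 16 = 21 \sqrt{8} - 16 = 21 \cdot 2 \sqrt{2} - 16 = 42 \sqrt{2} - 16 = -16 + 42 \sqrt{2}$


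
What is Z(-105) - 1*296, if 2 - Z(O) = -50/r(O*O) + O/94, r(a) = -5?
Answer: -28471/94 ≈ -302.88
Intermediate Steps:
Z(O) = -8 - O/94 (Z(O) = 2 - (-50/(-5) + O/94) = 2 - (-50*(-⅕) + O*(1/94)) = 2 - (10 + O/94) = 2 + (-10 - O/94) = -8 - O/94)
Z(-105) - 1*296 = (-8 - 1/94*(-105)) - 1*296 = (-8 + 105/94) - 296 = -647/94 - 296 = -28471/94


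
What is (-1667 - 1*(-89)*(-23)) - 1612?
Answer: -5326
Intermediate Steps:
(-1667 - 1*(-89)*(-23)) - 1612 = (-1667 + 89*(-23)) - 1612 = (-1667 - 2047) - 1612 = -3714 - 1612 = -5326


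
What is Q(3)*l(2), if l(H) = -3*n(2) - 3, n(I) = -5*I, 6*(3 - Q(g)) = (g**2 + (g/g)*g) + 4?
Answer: 9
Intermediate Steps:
Q(g) = 7/3 - g/6 - g**2/6 (Q(g) = 3 - ((g**2 + (g/g)*g) + 4)/6 = 3 - ((g**2 + 1*g) + 4)/6 = 3 - ((g**2 + g) + 4)/6 = 3 - ((g + g**2) + 4)/6 = 3 - (4 + g + g**2)/6 = 3 + (-2/3 - g/6 - g**2/6) = 7/3 - g/6 - g**2/6)
l(H) = 27 (l(H) = -(-15)*2 - 3 = -3*(-10) - 3 = 30 - 3 = 27)
Q(3)*l(2) = (7/3 - 1/6*3 - 1/6*3**2)*27 = (7/3 - 1/2 - 1/6*9)*27 = (7/3 - 1/2 - 3/2)*27 = (1/3)*27 = 9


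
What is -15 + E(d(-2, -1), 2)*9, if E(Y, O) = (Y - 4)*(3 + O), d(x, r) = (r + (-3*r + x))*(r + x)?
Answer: -195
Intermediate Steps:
d(x, r) = (r + x)*(x - 2*r) (d(x, r) = (r + (x - 3*r))*(r + x) = (x - 2*r)*(r + x) = (r + x)*(x - 2*r))
E(Y, O) = (-4 + Y)*(3 + O)
-15 + E(d(-2, -1), 2)*9 = -15 + (-12 - 4*2 + 3*((-2)² - 2*(-1)² - 1*(-1)*(-2)) + 2*((-2)² - 2*(-1)² - 1*(-1)*(-2)))*9 = -15 + (-12 - 8 + 3*(4 - 2*1 - 2) + 2*(4 - 2*1 - 2))*9 = -15 + (-12 - 8 + 3*(4 - 2 - 2) + 2*(4 - 2 - 2))*9 = -15 + (-12 - 8 + 3*0 + 2*0)*9 = -15 + (-12 - 8 + 0 + 0)*9 = -15 - 20*9 = -15 - 180 = -195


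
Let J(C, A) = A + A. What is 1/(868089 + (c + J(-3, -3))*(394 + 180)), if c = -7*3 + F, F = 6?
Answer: 1/856035 ≈ 1.1682e-6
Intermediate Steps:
J(C, A) = 2*A
c = -15 (c = -7*3 + 6 = -21 + 6 = -15)
1/(868089 + (c + J(-3, -3))*(394 + 180)) = 1/(868089 + (-15 + 2*(-3))*(394 + 180)) = 1/(868089 + (-15 - 6)*574) = 1/(868089 - 21*574) = 1/(868089 - 12054) = 1/856035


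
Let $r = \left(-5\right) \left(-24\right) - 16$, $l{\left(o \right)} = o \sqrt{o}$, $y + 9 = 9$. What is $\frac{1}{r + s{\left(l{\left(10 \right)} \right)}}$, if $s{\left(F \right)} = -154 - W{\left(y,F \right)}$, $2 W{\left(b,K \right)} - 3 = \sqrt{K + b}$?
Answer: $- \frac{2185454}{112549881} - \frac{2060 \sqrt{10}}{112549881} + \frac{200 \sqrt[4]{10}}{112549881} + \frac{21218 \cdot 10^{\frac{3}{4}}}{112549881} \approx -0.018412$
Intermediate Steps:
$y = 0$ ($y = -9 + 9 = 0$)
$l{\left(o \right)} = o^{\frac{3}{2}}$
$r = 104$ ($r = 120 - 16 = 104$)
$W{\left(b,K \right)} = \frac{3}{2} + \frac{\sqrt{K + b}}{2}$
$s{\left(F \right)} = - \frac{311}{2} - \frac{\sqrt{F}}{2}$ ($s{\left(F \right)} = -154 - \left(\frac{3}{2} + \frac{\sqrt{F + 0}}{2}\right) = -154 - \left(\frac{3}{2} + \frac{\sqrt{F}}{2}\right) = - \frac{311}{2} - \frac{\sqrt{F}}{2}$)
$\frac{1}{r + s{\left(l{\left(10 \right)} \right)}} = \frac{1}{104 - \left(\frac{311}{2} + \frac{\sqrt{10^{\frac{3}{2}}}}{2}\right)} = \frac{1}{104 - \left(\frac{311}{2} + \frac{\sqrt{10 \sqrt{10}}}{2}\right)} = \frac{1}{104 - \left(\frac{311}{2} + \frac{10^{\frac{3}{4}}}{2}\right)} = \frac{1}{- \frac{103}{2} - \frac{10^{\frac{3}{4}}}{2}}$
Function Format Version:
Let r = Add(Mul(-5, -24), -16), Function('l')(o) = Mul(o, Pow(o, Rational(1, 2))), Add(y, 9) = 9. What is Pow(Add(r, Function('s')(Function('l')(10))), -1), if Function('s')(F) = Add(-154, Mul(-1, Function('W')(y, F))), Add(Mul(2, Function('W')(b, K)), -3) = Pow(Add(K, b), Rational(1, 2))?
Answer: Add(Rational(-2185454, 112549881), Mul(Rational(-2060, 112549881), Pow(10, Rational(1, 2))), Mul(Rational(200, 112549881), Pow(10, Rational(1, 4))), Mul(Rational(21218, 112549881), Pow(10, Rational(3, 4)))) ≈ -0.018412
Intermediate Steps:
y = 0 (y = Add(-9, 9) = 0)
Function('l')(o) = Pow(o, Rational(3, 2))
r = 104 (r = Add(120, -16) = 104)
Function('W')(b, K) = Add(Rational(3, 2), Mul(Rational(1, 2), Pow(Add(K, b), Rational(1, 2))))
Function('s')(F) = Add(Rational(-311, 2), Mul(Rational(-1, 2), Pow(F, Rational(1, 2)))) (Function('s')(F) = Add(-154, Mul(-1, Add(Rational(3, 2), Mul(Rational(1, 2), Pow(Add(F, 0), Rational(1, 2)))))) = Add(-154, Mul(-1, Add(Rational(3, 2), Mul(Rational(1, 2), Pow(F, Rational(1, 2)))))) = Add(-154, Add(Rational(-3, 2), Mul(Rational(-1, 2), Pow(F, Rational(1, 2))))) = Add(Rational(-311, 2), Mul(Rational(-1, 2), Pow(F, Rational(1, 2)))))
Pow(Add(r, Function('s')(Function('l')(10))), -1) = Pow(Add(104, Add(Rational(-311, 2), Mul(Rational(-1, 2), Pow(Pow(10, Rational(3, 2)), Rational(1, 2))))), -1) = Pow(Add(104, Add(Rational(-311, 2), Mul(Rational(-1, 2), Pow(Mul(10, Pow(10, Rational(1, 2))), Rational(1, 2))))), -1) = Pow(Add(104, Add(Rational(-311, 2), Mul(Rational(-1, 2), Pow(10, Rational(3, 4))))), -1) = Pow(Add(Rational(-103, 2), Mul(Rational(-1, 2), Pow(10, Rational(3, 4)))), -1)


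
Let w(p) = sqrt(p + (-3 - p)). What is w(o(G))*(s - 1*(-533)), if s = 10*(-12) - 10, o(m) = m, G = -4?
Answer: 403*I*sqrt(3) ≈ 698.02*I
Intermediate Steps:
s = -130 (s = -120 - 10 = -130)
w(p) = I*sqrt(3) (w(p) = sqrt(-3) = I*sqrt(3))
w(o(G))*(s - 1*(-533)) = (I*sqrt(3))*(-130 - 1*(-533)) = (I*sqrt(3))*(-130 + 533) = (I*sqrt(3))*403 = 403*I*sqrt(3)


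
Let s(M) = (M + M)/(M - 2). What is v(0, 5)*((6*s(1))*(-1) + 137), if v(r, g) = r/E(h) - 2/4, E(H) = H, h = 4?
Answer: -149/2 ≈ -74.500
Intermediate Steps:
v(r, g) = -½ + r/4 (v(r, g) = r/4 - 2/4 = r*(¼) - 2*¼ = r/4 - ½ = -½ + r/4)
s(M) = 2*M/(-2 + M) (s(M) = (2*M)/(-2 + M) = 2*M/(-2 + M))
v(0, 5)*((6*s(1))*(-1) + 137) = (-½ + (¼)*0)*((6*(2*1/(-2 + 1)))*(-1) + 137) = (-½ + 0)*((6*(2*1/(-1)))*(-1) + 137) = -((6*(2*1*(-1)))*(-1) + 137)/2 = -((6*(-2))*(-1) + 137)/2 = -(-12*(-1) + 137)/2 = -(12 + 137)/2 = -½*149 = -149/2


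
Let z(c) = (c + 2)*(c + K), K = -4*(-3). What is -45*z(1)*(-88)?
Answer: 154440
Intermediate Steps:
K = 12
z(c) = (2 + c)*(12 + c) (z(c) = (c + 2)*(c + 12) = (2 + c)*(12 + c))
-45*z(1)*(-88) = -45*(24 + 1² + 14*1)*(-88) = -45*(24 + 1 + 14)*(-88) = -45*39*(-88) = -1755*(-88) = 154440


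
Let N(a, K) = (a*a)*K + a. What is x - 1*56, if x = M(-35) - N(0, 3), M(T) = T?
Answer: -91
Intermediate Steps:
N(a, K) = a + K*a² (N(a, K) = a²*K + a = K*a² + a = a + K*a²)
x = -35 (x = -35 - 0*(1 + 3*0) = -35 - 0*(1 + 0) = -35 - 0 = -35 - 1*0 = -35 + 0 = -35)
x - 1*56 = -35 - 1*56 = -35 - 56 = -91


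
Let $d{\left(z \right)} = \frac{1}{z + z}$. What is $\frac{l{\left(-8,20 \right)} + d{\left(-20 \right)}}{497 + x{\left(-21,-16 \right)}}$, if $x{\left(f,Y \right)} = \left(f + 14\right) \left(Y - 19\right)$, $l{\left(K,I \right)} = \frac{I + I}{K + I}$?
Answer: $\frac{397}{89040} \approx 0.0044587$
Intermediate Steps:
$l{\left(K,I \right)} = \frac{2 I}{I + K}$
$x{\left(f,Y \right)} = \left(-19 + Y\right) \left(14 + f\right)$ ($x{\left(f,Y \right)} = \left(14 + f\right) \left(-19 + Y\right) = \left(-19 + Y\right) \left(14 + f\right)$)
$d{\left(z \right)} = \frac{1}{2 z}$
$\frac{l{\left(-8,20 \right)} + d{\left(-20 \right)}}{497 + x{\left(-21,-16 \right)}} = \frac{2 \cdot 20 \frac{1}{20 - 8} + \frac{1}{2 \left(-20\right)}}{497 - -245} = \frac{2 \cdot 20 \cdot \frac{1}{12} + \frac{1}{2} \left(- \frac{1}{20}\right)}{497 + \left(-266 + 399 - 224 + 336\right)} = \frac{2 \cdot 20 \cdot \frac{1}{12} - \frac{1}{40}}{497 + 245} = \frac{\frac{10}{3} - \frac{1}{40}}{742} = \frac{397}{120} \cdot \frac{1}{742} = \frac{397}{89040}$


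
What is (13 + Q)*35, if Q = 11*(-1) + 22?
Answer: 840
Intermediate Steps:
Q = 11 (Q = -11 + 22 = 11)
(13 + Q)*35 = (13 + 11)*35 = 24*35 = 840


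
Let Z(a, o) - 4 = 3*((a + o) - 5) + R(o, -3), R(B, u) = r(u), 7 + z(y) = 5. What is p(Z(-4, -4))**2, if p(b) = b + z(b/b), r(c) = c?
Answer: 1600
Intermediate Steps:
z(y) = -2 (z(y) = -7 + 5 = -2)
R(B, u) = u
Z(a, o) = -14 + 3*a + 3*o (Z(a, o) = 4 + (3*((a + o) - 5) - 3) = 4 + (3*(-5 + a + o) - 3) = 4 + ((-15 + 3*a + 3*o) - 3) = 4 + (-18 + 3*a + 3*o) = -14 + 3*a + 3*o)
p(b) = -2 + b (p(b) = b - 2 = -2 + b)
p(Z(-4, -4))**2 = (-2 + (-14 + 3*(-4) + 3*(-4)))**2 = (-2 + (-14 - 12 - 12))**2 = (-2 - 38)**2 = (-40)**2 = 1600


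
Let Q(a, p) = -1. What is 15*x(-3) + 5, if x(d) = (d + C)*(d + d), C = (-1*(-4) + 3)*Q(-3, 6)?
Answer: 905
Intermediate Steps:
C = -7 (C = (-1*(-4) + 3)*(-1) = (4 + 3)*(-1) = 7*(-1) = -7)
x(d) = 2*d*(-7 + d) (x(d) = (d - 7)*(d + d) = (-7 + d)*(2*d) = 2*d*(-7 + d))
15*x(-3) + 5 = 15*(2*(-3)*(-7 - 3)) + 5 = 15*(2*(-3)*(-10)) + 5 = 15*60 + 5 = 900 + 5 = 905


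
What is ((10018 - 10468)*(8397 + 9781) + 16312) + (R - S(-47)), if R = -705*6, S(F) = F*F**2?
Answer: -8064195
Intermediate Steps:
S(F) = F**3
R = -4230
((10018 - 10468)*(8397 + 9781) + 16312) + (R - S(-47)) = ((10018 - 10468)*(8397 + 9781) + 16312) + (-4230 - 1*(-47)**3) = (-450*18178 + 16312) + (-4230 - 1*(-103823)) = (-8180100 + 16312) + (-4230 + 103823) = -8163788 + 99593 = -8064195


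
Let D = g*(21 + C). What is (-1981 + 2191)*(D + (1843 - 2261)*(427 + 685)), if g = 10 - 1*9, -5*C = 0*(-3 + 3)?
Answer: -97606950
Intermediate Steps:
C = 0 (C = -0*(-3 + 3) = -0*0 = -1/5*0 = 0)
g = 1 (g = 10 - 9 = 1)
D = 21 (D = 1*(21 + 0) = 1*21 = 21)
(-1981 + 2191)*(D + (1843 - 2261)*(427 + 685)) = (-1981 + 2191)*(21 + (1843 - 2261)*(427 + 685)) = 210*(21 - 418*1112) = 210*(21 - 464816) = 210*(-464795) = -97606950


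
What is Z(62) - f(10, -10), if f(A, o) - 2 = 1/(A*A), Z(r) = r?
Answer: 5999/100 ≈ 59.990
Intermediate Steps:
f(A, o) = 2 + A**(-2) (f(A, o) = 2 + 1/(A*A) = 2 + 1/(A**2) = 2 + A**(-2))
Z(62) - f(10, -10) = 62 - (2 + 10**(-2)) = 62 - (2 + 1/100) = 62 - 1*201/100 = 62 - 201/100 = 5999/100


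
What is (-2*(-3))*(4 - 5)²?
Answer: 6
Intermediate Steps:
(-2*(-3))*(4 - 5)² = 6*(-1)² = 6*1 = 6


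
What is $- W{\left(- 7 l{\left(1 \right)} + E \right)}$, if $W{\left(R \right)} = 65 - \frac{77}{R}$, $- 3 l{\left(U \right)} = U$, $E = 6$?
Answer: $- \frac{1394}{25} \approx -55.76$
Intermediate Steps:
$l{\left(U \right)} = - \frac{U}{3}$
$W{\left(R \right)} = 65 - \frac{77}{R}$
$- W{\left(- 7 l{\left(1 \right)} + E \right)} = - (65 - \frac{77}{- 7 \left(\left(- \frac{1}{3}\right) 1\right) + 6}) = - (65 - \frac{77}{\left(-7\right) \left(- \frac{1}{3}\right) + 6}) = - (65 - \frac{77}{\frac{7}{3} + 6}) = - (65 - \frac{77}{\frac{25}{3}}) = - (65 - \frac{231}{25}) = \left(-1\right) \frac{1394}{25} = - \frac{1394}{25}$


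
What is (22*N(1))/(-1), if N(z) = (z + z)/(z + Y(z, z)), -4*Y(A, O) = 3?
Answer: -176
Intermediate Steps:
Y(A, O) = -3/4 (Y(A, O) = -1/4*3 = -3/4)
N(z) = 2*z/(-3/4 + z) (N(z) = (z + z)/(z - 3/4) = (2*z)/(-3/4 + z) = 2*z/(-3/4 + z))
(22*N(1))/(-1) = (22*(8*1/(-3 + 4*1)))/(-1) = (22*(8*1/(-3 + 4)))*(-1) = (22*(8*1/1))*(-1) = (22*(8*1*1))*(-1) = (22*8)*(-1) = 176*(-1) = -176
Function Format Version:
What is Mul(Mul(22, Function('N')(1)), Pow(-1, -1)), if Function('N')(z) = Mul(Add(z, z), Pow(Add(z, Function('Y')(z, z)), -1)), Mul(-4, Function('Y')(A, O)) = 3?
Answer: -176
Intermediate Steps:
Function('Y')(A, O) = Rational(-3, 4) (Function('Y')(A, O) = Mul(Rational(-1, 4), 3) = Rational(-3, 4))
Function('N')(z) = Mul(2, z, Pow(Add(Rational(-3, 4), z), -1)) (Function('N')(z) = Mul(Add(z, z), Pow(Add(z, Rational(-3, 4)), -1)) = Mul(Mul(2, z), Pow(Add(Rational(-3, 4), z), -1)) = Mul(2, z, Pow(Add(Rational(-3, 4), z), -1)))
Mul(Mul(22, Function('N')(1)), Pow(-1, -1)) = Mul(Mul(22, Mul(8, 1, Pow(Add(-3, Mul(4, 1)), -1))), Pow(-1, -1)) = Mul(Mul(22, Mul(8, 1, Pow(Add(-3, 4), -1))), -1) = Mul(Mul(22, Mul(8, 1, Pow(1, -1))), -1) = Mul(Mul(22, Mul(8, 1, 1)), -1) = Mul(Mul(22, 8), -1) = Mul(176, -1) = -176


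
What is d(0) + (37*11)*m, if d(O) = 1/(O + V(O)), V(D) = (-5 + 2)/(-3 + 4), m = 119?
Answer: 145298/3 ≈ 48433.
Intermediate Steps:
V(D) = -3 (V(D) = -3/1 = -3*1 = -3)
d(O) = 1/(-3 + O) (d(O) = 1/(O - 3) = 1/(-3 + O))
d(0) + (37*11)*m = 1/(-3 + 0) + (37*11)*119 = 1/(-3) + 407*119 = -⅓ + 48433 = 145298/3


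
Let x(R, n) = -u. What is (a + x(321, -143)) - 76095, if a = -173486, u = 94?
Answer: -249675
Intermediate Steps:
x(R, n) = -94 (x(R, n) = -1*94 = -94)
(a + x(321, -143)) - 76095 = (-173486 - 94) - 76095 = -173580 - 76095 = -249675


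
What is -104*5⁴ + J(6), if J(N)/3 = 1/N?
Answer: -129999/2 ≈ -65000.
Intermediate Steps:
J(N) = 3/N
-104*5⁴ + J(6) = -104*5⁴ + 3/6 = -104*625 + 3*(⅙) = -65000 + ½ = -129999/2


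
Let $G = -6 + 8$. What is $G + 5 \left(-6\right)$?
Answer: $-28$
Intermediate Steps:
$G = 2$
$G + 5 \left(-6\right) = 2 + 5 \left(-6\right) = 2 - 30 = -28$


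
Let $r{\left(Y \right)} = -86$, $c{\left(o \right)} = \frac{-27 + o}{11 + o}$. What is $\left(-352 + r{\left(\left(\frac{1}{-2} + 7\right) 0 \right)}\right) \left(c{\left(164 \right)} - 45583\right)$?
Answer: $\frac{3493876944}{175} \approx 1.9965 \cdot 10^{7}$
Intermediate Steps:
$c{\left(o \right)} = \frac{-27 + o}{11 + o}$
$\left(-352 + r{\left(\left(\frac{1}{-2} + 7\right) 0 \right)}\right) \left(c{\left(164 \right)} - 45583\right) = \left(-352 - 86\right) \left(\frac{-27 + 164}{11 + 164} - 45583\right) = - 438 \left(\frac{1}{175} \cdot 137 - 45583\right) = - 438 \left(\frac{137}{175} - 45583\right) = \left(-438\right) \left(- \frac{7976888}{175}\right) = \frac{3493876944}{175}$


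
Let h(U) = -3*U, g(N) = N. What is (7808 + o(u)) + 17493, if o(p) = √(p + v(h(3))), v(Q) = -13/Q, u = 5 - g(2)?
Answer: 25301 + 2*√10/3 ≈ 25303.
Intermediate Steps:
u = 3 (u = 5 - 1*2 = 5 - 2 = 3)
o(p) = √(13/9 + p) (o(p) = √(p - 13/((-3*3))) = √(p - 13/(-9)) = √(p - 13*(-⅑)) = √(p + 13/9) = √(13/9 + p))
(7808 + o(u)) + 17493 = (7808 + √(13 + 9*3)/3) + 17493 = (7808 + √(13 + 27)/3) + 17493 = (7808 + √40/3) + 17493 = (7808 + (2*√10)/3) + 17493 = (7808 + 2*√10/3) + 17493 = 25301 + 2*√10/3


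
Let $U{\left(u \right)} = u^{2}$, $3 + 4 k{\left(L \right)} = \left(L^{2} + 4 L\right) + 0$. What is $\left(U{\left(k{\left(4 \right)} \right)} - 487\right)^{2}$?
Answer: $\frac{48316401}{256} \approx 1.8874 \cdot 10^{5}$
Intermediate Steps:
$k{\left(L \right)} = - \frac{3}{4} + L + \frac{L^{2}}{4}$ ($k{\left(L \right)} = - \frac{3}{4} + \frac{\left(L^{2} + 4 L\right) + 0}{4} = - \frac{3}{4} + \frac{L^{2} + 4 L}{4} = - \frac{3}{4} + \left(L + \frac{L^{2}}{4}\right) = - \frac{3}{4} + L + \frac{L^{2}}{4}$)
$\left(U{\left(k{\left(4 \right)} \right)} - 487\right)^{2} = \left(\left(- \frac{3}{4} + 4 + \frac{4^{2}}{4}\right)^{2} - 487\right)^{2} = \left(\left(- \frac{3}{4} + 4 + \frac{1}{4} \cdot 16\right)^{2} - 487\right)^{2} = \left(\left(- \frac{3}{4} + 4 + 4\right)^{2} - 487\right)^{2} = \left(\left(\frac{29}{4}\right)^{2} - 487\right)^{2} = \left(\frac{841}{16} - 487\right)^{2} = \left(- \frac{6951}{16}\right)^{2} = \frac{48316401}{256}$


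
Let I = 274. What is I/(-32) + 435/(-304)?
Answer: -1519/152 ≈ -9.9934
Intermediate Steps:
I/(-32) + 435/(-304) = 274/(-32) + 435/(-304) = 274*(-1/32) + 435*(-1/304) = -137/16 - 435/304 = -1519/152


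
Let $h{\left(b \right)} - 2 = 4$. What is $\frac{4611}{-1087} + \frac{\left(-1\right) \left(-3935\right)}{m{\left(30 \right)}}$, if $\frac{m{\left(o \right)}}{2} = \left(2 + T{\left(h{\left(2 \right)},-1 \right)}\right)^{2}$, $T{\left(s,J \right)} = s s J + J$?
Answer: $- \frac{1403921}{532630} \approx -2.6358$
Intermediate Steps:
$h{\left(b \right)} = 6$ ($h{\left(b \right)} = 2 + 4 = 6$)
$T{\left(s,J \right)} = J + J s^{2}$ ($T{\left(s,J \right)} = s^{2} J + J = J s^{2} + J = J + J s^{2}$)
$m{\left(o \right)} = 2450$ ($m{\left(o \right)} = 2 \left(2 - \left(1 + 6^{2}\right)\right)^{2} = 2 \left(2 - \left(1 + 36\right)\right)^{2} = 2 \left(2 - 37\right)^{2} = 2 \left(-35\right)^{2} = 2 \cdot 1225 = 2450$)
$\frac{4611}{-1087} + \frac{\left(-1\right) \left(-3935\right)}{m{\left(30 \right)}} = \frac{4611}{-1087} + \frac{\left(-1\right) \left(-3935\right)}{2450} = 4611 \left(- \frac{1}{1087}\right) + 3935 \cdot \frac{1}{2450} = - \frac{4611}{1087} + \frac{787}{490} = - \frac{1403921}{532630}$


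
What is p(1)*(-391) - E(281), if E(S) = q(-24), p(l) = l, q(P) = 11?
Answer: -402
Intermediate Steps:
E(S) = 11
p(1)*(-391) - E(281) = 1*(-391) - 1*11 = -391 - 11 = -402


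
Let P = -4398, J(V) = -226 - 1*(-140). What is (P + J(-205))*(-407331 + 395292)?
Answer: 53982876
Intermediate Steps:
J(V) = -86 (J(V) = -226 + 140 = -86)
(P + J(-205))*(-407331 + 395292) = (-4398 - 86)*(-407331 + 395292) = -4484*(-12039) = 53982876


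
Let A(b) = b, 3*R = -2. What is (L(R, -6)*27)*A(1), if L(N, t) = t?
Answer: -162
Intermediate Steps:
R = -2/3 (R = (1/3)*(-2) = -2/3 ≈ -0.66667)
(L(R, -6)*27)*A(1) = -6*27*1 = -162*1 = -162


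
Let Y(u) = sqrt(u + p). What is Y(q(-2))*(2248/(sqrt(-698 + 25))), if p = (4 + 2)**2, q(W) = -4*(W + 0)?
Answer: -4496*I*sqrt(7403)/673 ≈ -574.8*I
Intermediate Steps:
q(W) = -4*W
p = 36 (p = 6**2 = 36)
Y(u) = sqrt(36 + u) (Y(u) = sqrt(u + 36) = sqrt(36 + u))
Y(q(-2))*(2248/(sqrt(-698 + 25))) = sqrt(36 - 4*(-2))*(2248/(sqrt(-698 + 25))) = sqrt(36 + 8)*(2248/(sqrt(-673))) = sqrt(44)*(2248/((I*sqrt(673)))) = (2*sqrt(11))*(2248*(-I*sqrt(673)/673)) = (2*sqrt(11))*(-2248*I*sqrt(673)/673) = -4496*I*sqrt(7403)/673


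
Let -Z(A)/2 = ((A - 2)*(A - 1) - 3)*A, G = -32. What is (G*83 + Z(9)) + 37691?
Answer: 34081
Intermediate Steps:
Z(A) = -2*A*(-3 + (-1 + A)*(-2 + A)) (Z(A) = -2*((A - 2)*(A - 1) - 3)*A = -2*((-2 + A)*(-1 + A) - 3)*A = -2*((-1 + A)*(-2 + A) - 3)*A = -2*(-3 + (-1 + A)*(-2 + A))*A = -2*A*(-3 + (-1 + A)*(-2 + A)))
(G*83 + Z(9)) + 37691 = (-32*83 + 2*9*(1 - 1*9**2 + 3*9)) + 37691 = (-2656 + 2*9*(1 - 1*81 + 27)) + 37691 = (-2656 + 2*9*(1 - 81 + 27)) + 37691 = (-2656 + 2*9*(-53)) + 37691 = (-2656 - 954) + 37691 = -3610 + 37691 = 34081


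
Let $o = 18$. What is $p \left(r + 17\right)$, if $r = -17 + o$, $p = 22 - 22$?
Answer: $0$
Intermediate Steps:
$p = 0$
$r = 1$ ($r = -17 + 18 = 1$)
$p \left(r + 17\right) = 0 \left(1 + 17\right) = 0 \cdot 18 = 0$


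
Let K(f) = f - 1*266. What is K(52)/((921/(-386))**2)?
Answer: -31885144/848241 ≈ -37.590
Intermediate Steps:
K(f) = -266 + f (K(f) = f - 266 = -266 + f)
K(52)/((921/(-386))**2) = (-266 + 52)/((921/(-386))**2) = -214/((921*(-1/386))**2) = -214/((-921/386)**2) = -214/848241/148996 = -214*148996/848241 = -31885144/848241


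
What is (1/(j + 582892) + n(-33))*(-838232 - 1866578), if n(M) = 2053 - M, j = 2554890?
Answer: -8852049610423465/1568891 ≈ -5.6422e+9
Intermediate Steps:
(1/(j + 582892) + n(-33))*(-838232 - 1866578) = (1/(2554890 + 582892) + (2053 - 1*(-33)))*(-838232 - 1866578) = (1/3137782 + (2053 + 33))*(-2704810) = (1/3137782 + 2086)*(-2704810) = (6545413253/3137782)*(-2704810) = -8852049610423465/1568891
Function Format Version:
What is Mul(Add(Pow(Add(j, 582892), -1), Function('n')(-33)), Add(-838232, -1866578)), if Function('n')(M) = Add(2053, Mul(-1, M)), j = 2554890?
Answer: Rational(-8852049610423465, 1568891) ≈ -5.6422e+9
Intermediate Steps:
Mul(Add(Pow(Add(j, 582892), -1), Function('n')(-33)), Add(-838232, -1866578)) = Mul(Add(Pow(Add(2554890, 582892), -1), Add(2053, Mul(-1, -33))), Add(-838232, -1866578)) = Mul(Add(Pow(3137782, -1), Add(2053, 33)), -2704810) = Mul(Add(Rational(1, 3137782), 2086), -2704810) = Mul(Rational(6545413253, 3137782), -2704810) = Rational(-8852049610423465, 1568891)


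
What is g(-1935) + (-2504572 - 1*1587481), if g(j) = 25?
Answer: -4092028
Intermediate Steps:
g(-1935) + (-2504572 - 1*1587481) = 25 + (-2504572 - 1*1587481) = 25 + (-2504572 - 1587481) = 25 - 4092053 = -4092028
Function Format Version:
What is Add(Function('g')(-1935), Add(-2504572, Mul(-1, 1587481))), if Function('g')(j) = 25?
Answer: -4092028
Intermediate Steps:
Add(Function('g')(-1935), Add(-2504572, Mul(-1, 1587481))) = Add(25, Add(-2504572, Mul(-1, 1587481))) = Add(25, Add(-2504572, -1587481)) = Add(25, -4092053) = -4092028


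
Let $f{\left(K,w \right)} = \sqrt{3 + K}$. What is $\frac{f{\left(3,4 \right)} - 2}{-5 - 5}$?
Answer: $\frac{1}{5} - \frac{\sqrt{6}}{10} \approx -0.044949$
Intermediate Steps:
$\frac{f{\left(3,4 \right)} - 2}{-5 - 5} = \frac{\sqrt{3 + 3} - 2}{-5 - 5} = \frac{\sqrt{6} - 2}{-10} = - \frac{-2 + \sqrt{6}}{10} = \frac{1}{5} - \frac{\sqrt{6}}{10}$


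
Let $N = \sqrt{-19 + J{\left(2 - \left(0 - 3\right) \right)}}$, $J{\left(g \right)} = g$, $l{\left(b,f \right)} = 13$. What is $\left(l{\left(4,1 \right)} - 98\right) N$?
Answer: $- 85 i \sqrt{14} \approx - 318.04 i$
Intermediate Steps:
$N = i \sqrt{14}$ ($N = \sqrt{-19 + \left(2 - \left(0 - 3\right)\right)} = \sqrt{-19 + \left(2 - -3\right)} = \sqrt{-19 + \left(2 + 3\right)} = \sqrt{-19 + 5} = \sqrt{-14} = i \sqrt{14} \approx 3.7417 i$)
$\left(l{\left(4,1 \right)} - 98\right) N = \left(13 - 98\right) i \sqrt{14} = - 85 i \sqrt{14}$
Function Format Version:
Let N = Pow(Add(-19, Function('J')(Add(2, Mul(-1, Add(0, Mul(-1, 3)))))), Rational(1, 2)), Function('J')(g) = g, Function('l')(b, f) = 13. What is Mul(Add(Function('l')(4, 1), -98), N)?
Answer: Mul(-85, I, Pow(14, Rational(1, 2))) ≈ Mul(-318.04, I)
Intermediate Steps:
N = Mul(I, Pow(14, Rational(1, 2))) (N = Pow(Add(-19, Add(2, Mul(-1, Add(0, Mul(-1, 3))))), Rational(1, 2)) = Pow(Add(-19, Add(2, Mul(-1, Add(0, -3)))), Rational(1, 2)) = Pow(Add(-19, Add(2, Mul(-1, -3))), Rational(1, 2)) = Pow(Add(-19, Add(2, 3)), Rational(1, 2)) = Pow(Add(-19, 5), Rational(1, 2)) = Pow(-14, Rational(1, 2)) = Mul(I, Pow(14, Rational(1, 2))) ≈ Mul(3.7417, I))
Mul(Add(Function('l')(4, 1), -98), N) = Mul(Add(13, -98), Mul(I, Pow(14, Rational(1, 2)))) = Mul(-85, Mul(I, Pow(14, Rational(1, 2)))) = Mul(-85, I, Pow(14, Rational(1, 2)))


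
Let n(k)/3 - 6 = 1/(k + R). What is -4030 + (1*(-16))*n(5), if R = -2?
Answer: -4334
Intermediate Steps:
n(k) = 18 + 3/(-2 + k) (n(k) = 18 + 3/(k - 2) = 18 + 3/(-2 + k))
-4030 + (1*(-16))*n(5) = -4030 + (1*(-16))*(3*(-11 + 6*5)/(-2 + 5)) = -4030 - 48*(-11 + 30)/3 = -4030 - 48*19/3 = -4030 - 16*19 = -4030 - 304 = -4334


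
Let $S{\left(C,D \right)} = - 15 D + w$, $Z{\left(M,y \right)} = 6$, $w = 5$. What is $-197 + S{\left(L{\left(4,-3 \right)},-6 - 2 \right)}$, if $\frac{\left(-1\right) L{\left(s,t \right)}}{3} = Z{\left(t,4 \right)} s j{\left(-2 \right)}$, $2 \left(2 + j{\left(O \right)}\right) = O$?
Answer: $-72$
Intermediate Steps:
$j{\left(O \right)} = -2 + \frac{O}{2}$
$L{\left(s,t \right)} = 54 s$ ($L{\left(s,t \right)} = - 3 \cdot 6 s \left(-2 + \frac{1}{2} \left(-2\right)\right) = - 3 \cdot 6 s \left(-2 - 1\right) = - 3 \cdot 6 s \left(-3\right) = - 3 \left(- 18 s\right) = 54 s$)
$S{\left(C,D \right)} = 5 - 15 D$ ($S{\left(C,D \right)} = - 15 D + 5 = 5 - 15 D$)
$-197 + S{\left(L{\left(4,-3 \right)},-6 - 2 \right)} = -197 - \left(-5 + 15 \left(-6 - 2\right)\right) = -197 + \left(5 - -120\right) = -197 + \left(5 + 120\right) = -197 + 125 = -72$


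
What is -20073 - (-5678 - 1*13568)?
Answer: -827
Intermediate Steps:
-20073 - (-5678 - 1*13568) = -20073 - (-5678 - 13568) = -20073 - 1*(-19246) = -20073 + 19246 = -827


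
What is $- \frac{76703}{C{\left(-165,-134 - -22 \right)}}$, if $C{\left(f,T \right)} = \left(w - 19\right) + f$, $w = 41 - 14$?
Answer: $\frac{76703}{157} \approx 488.55$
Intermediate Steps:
$w = 27$ ($w = 41 - 14 = 27$)
$C{\left(f,T \right)} = 8 + f$ ($C{\left(f,T \right)} = \left(27 - 19\right) + f = 8 + f$)
$- \frac{76703}{C{\left(-165,-134 - -22 \right)}} = - \frac{76703}{8 - 165} = - \frac{76703}{-157} = \left(-76703\right) \left(- \frac{1}{157}\right) = \frac{76703}{157}$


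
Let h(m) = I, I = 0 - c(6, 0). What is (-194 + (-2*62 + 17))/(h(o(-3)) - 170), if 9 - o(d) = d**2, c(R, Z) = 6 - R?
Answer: 301/170 ≈ 1.7706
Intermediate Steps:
o(d) = 9 - d**2
I = 0 (I = 0 - (6 - 1*6) = 0 - (6 - 6) = 0 - 1*0 = 0 + 0 = 0)
h(m) = 0
(-194 + (-2*62 + 17))/(h(o(-3)) - 170) = (-194 + (-2*62 + 17))/(0 - 170) = (-194 + (-124 + 17))/(-170) = (-194 - 107)*(-1/170) = -301*(-1/170) = 301/170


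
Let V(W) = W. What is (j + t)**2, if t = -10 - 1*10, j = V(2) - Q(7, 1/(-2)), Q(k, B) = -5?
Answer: 169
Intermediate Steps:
j = 7 (j = 2 - 1*(-5) = 2 + 5 = 7)
t = -20 (t = -10 - 10 = -20)
(j + t)**2 = (7 - 20)**2 = (-13)**2 = 169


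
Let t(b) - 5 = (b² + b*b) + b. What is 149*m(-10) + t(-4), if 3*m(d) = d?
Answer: -1391/3 ≈ -463.67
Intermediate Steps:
m(d) = d/3
t(b) = 5 + b + 2*b² (t(b) = 5 + ((b² + b*b) + b) = 5 + ((b² + b²) + b) = 5 + (2*b² + b) = 5 + (b + 2*b²) = 5 + b + 2*b²)
149*m(-10) + t(-4) = 149*((⅓)*(-10)) + (5 - 4 + 2*(-4)²) = 149*(-10/3) + (5 - 4 + 2*16) = -1490/3 + (5 - 4 + 32) = -1490/3 + 33 = -1391/3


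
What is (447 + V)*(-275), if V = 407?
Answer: -234850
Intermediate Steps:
(447 + V)*(-275) = (447 + 407)*(-275) = 854*(-275) = -234850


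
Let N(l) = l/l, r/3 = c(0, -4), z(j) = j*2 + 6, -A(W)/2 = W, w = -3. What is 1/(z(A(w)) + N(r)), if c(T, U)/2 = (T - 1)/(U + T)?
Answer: 1/19 ≈ 0.052632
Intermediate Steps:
A(W) = -2*W
z(j) = 6 + 2*j (z(j) = 2*j + 6 = 6 + 2*j)
c(T, U) = 2*(-1 + T)/(T + U) (c(T, U) = 2*((T - 1)/(U + T)) = 2*((-1 + T)/(T + U)) = 2*(-1 + T)/(T + U))
r = 3/2 (r = 3*(2*(-1 + 0)/(0 - 4)) = 3*(2*(-1)/(-4)) = 3*(2*(-1/4)*(-1)) = 3*(1/2) = 3/2 ≈ 1.5000)
N(l) = 1
1/(z(A(w)) + N(r)) = 1/((6 + 2*(-2*(-3))) + 1) = 1/((6 + 2*6) + 1) = 1/((6 + 12) + 1) = 1/(18 + 1) = 1/19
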